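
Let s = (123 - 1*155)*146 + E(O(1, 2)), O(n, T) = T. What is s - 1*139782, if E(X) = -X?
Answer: -144456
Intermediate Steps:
s = -4674 (s = (123 - 1*155)*146 - 1*2 = (123 - 155)*146 - 2 = -32*146 - 2 = -4672 - 2 = -4674)
s - 1*139782 = -4674 - 1*139782 = -4674 - 139782 = -144456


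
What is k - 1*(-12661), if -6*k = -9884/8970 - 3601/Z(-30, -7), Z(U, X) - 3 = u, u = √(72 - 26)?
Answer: 12557909269/995670 + 3601*√46/222 ≈ 12723.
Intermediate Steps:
u = √46 ≈ 6.7823
Z(U, X) = 3 + √46
k = 2471/13455 + 3601/(6*(3 + √46)) (k = -(-9884/8970 - 3601/(3 + √46))/6 = -(-9884*1/8970 - 3601/(3 + √46))/6 = -(-4942/4485 - 3601/(3 + √46))/6 = 2471/13455 + 3601/(6*(3 + √46)) ≈ 61.536)
k - 1*(-12661) = (-48268601/995670 + 3601*√46/222) - 1*(-12661) = (-48268601/995670 + 3601*√46/222) + 12661 = 12557909269/995670 + 3601*√46/222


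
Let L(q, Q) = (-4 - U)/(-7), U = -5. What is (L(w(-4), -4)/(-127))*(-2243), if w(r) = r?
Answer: -2243/889 ≈ -2.5231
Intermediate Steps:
L(q, Q) = -⅐ (L(q, Q) = (-4 - 1*(-5))/(-7) = (-4 + 5)*(-⅐) = 1*(-⅐) = -⅐)
(L(w(-4), -4)/(-127))*(-2243) = -⅐/(-127)*(-2243) = -⅐*(-1/127)*(-2243) = (1/889)*(-2243) = -2243/889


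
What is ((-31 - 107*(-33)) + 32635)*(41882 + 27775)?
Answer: 2517055695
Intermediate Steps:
((-31 - 107*(-33)) + 32635)*(41882 + 27775) = ((-31 + 3531) + 32635)*69657 = (3500 + 32635)*69657 = 36135*69657 = 2517055695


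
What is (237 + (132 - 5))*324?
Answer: 117936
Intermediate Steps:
(237 + (132 - 5))*324 = (237 + 127)*324 = 364*324 = 117936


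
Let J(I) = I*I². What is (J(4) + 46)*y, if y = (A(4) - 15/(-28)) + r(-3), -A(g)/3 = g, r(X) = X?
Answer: -22275/14 ≈ -1591.1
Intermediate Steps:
J(I) = I³
A(g) = -3*g
y = -405/28 (y = (-3*4 - 15/(-28)) - 3 = (-12 - 15*(-1/28)) - 3 = (-12 + 15/28) - 3 = -321/28 - 3 = -405/28 ≈ -14.464)
(J(4) + 46)*y = (4³ + 46)*(-405/28) = (64 + 46)*(-405/28) = 110*(-405/28) = -22275/14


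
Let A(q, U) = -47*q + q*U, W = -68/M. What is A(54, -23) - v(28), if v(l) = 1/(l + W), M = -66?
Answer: -3621273/958 ≈ -3780.0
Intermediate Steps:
W = 34/33 (W = -68/(-66) = -68*(-1/66) = 34/33 ≈ 1.0303)
A(q, U) = -47*q + U*q
v(l) = 1/(34/33 + l) (v(l) = 1/(l + 34/33) = 1/(34/33 + l))
A(54, -23) - v(28) = 54*(-47 - 23) - 33/(34 + 33*28) = 54*(-70) - 33/(34 + 924) = -3780 - 33/958 = -3621273/958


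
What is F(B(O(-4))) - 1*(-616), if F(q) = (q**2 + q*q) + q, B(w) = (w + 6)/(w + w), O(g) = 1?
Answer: 644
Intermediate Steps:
B(w) = (6 + w)/(2*w) (B(w) = (6 + w)/((2*w)) = (6 + w)*(1/(2*w)) = (6 + w)/(2*w))
F(q) = q + 2*q**2 (F(q) = (q**2 + q**2) + q = 2*q**2 + q = q + 2*q**2)
F(B(O(-4))) - 1*(-616) = ((1/2)*(6 + 1)/1)*(1 + 2*((1/2)*(6 + 1)/1)) - 1*(-616) = ((1/2)*1*7)*(1 + 2*((1/2)*1*7)) + 616 = 7*(1 + 2*(7/2))/2 + 616 = 7*(1 + 7)/2 + 616 = (7/2)*8 + 616 = 28 + 616 = 644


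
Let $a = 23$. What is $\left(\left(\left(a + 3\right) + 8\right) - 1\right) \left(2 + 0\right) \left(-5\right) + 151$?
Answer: $-179$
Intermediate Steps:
$\left(\left(\left(a + 3\right) + 8\right) - 1\right) \left(2 + 0\right) \left(-5\right) + 151 = \left(\left(\left(23 + 3\right) + 8\right) - 1\right) \left(2 + 0\right) \left(-5\right) + 151 = \left(\left(26 + 8\right) - 1\right) 2 \left(-5\right) + 151 = \left(34 - 1\right) \left(-10\right) + 151 = 33 \left(-10\right) + 151 = -330 + 151 = -179$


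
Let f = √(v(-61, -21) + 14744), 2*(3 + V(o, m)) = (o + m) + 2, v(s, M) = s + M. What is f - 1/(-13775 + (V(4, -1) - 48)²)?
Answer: 4/45691 + √14662 ≈ 121.09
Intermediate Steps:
v(s, M) = M + s
V(o, m) = -2 + m/2 + o/2 (V(o, m) = -3 + ((o + m) + 2)/2 = -3 + ((m + o) + 2)/2 = -3 + (2 + m + o)/2 = -3 + (1 + m/2 + o/2) = -2 + m/2 + o/2)
f = √14662 (f = √((-21 - 61) + 14744) = √(-82 + 14744) = √14662 ≈ 121.09)
f - 1/(-13775 + (V(4, -1) - 48)²) = √14662 - 1/(-13775 + ((-2 + (½)*(-1) + (½)*4) - 48)²) = √14662 - 1/(-13775 + ((-2 - ½ + 2) - 48)²) = √14662 - 1/(-13775 + (-½ - 48)²) = √14662 - 1/(-13775 + (-97/2)²) = √14662 - 1/(-13775 + 9409/4) = √14662 - 1/(-45691/4) = √14662 - 1*(-4/45691) = √14662 + 4/45691 = 4/45691 + √14662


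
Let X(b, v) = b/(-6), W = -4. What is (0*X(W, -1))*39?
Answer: 0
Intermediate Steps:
X(b, v) = -b/6 (X(b, v) = b*(-1/6) = -b/6)
(0*X(W, -1))*39 = (0*(-1/6*(-4)))*39 = (0*(2/3))*39 = 0*39 = 0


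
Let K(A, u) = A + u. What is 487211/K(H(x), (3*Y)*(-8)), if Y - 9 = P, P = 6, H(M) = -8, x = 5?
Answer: -487211/368 ≈ -1323.9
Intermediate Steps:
Y = 15 (Y = 9 + 6 = 15)
487211/K(H(x), (3*Y)*(-8)) = 487211/(-8 + (3*15)*(-8)) = 487211/(-8 + 45*(-8)) = 487211/(-8 - 360) = 487211/(-368) = 487211*(-1/368) = -487211/368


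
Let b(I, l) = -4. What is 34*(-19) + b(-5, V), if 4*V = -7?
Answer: -650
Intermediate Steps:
V = -7/4 (V = (¼)*(-7) = -7/4 ≈ -1.7500)
34*(-19) + b(-5, V) = 34*(-19) - 4 = -646 - 4 = -650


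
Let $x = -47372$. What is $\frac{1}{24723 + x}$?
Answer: $- \frac{1}{22649} \approx -4.4152 \cdot 10^{-5}$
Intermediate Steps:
$\frac{1}{24723 + x} = \frac{1}{24723 - 47372} = \frac{1}{-22649} = - \frac{1}{22649}$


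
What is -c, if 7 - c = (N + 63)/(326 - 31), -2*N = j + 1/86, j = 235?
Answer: -72911/10148 ≈ -7.1848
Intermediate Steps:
N = -20211/172 (N = -(235 + 1/86)/2 = -½*20211/86 = -20211/172 ≈ -117.51)
c = 72911/10148 (c = 7 - (-20211/172 + 63)/(326 - 31) = 7 - (-9375)/(172*295) = 7 - 1*(-1875/10148) = 7 + 1875/10148 = 72911/10148 ≈ 7.1848)
-c = -1*72911/10148 = -72911/10148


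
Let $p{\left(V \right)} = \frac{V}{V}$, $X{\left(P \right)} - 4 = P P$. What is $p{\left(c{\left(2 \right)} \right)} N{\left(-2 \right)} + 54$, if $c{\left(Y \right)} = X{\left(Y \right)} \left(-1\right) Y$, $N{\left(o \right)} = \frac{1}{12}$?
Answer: $\frac{649}{12} \approx 54.083$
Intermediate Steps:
$N{\left(o \right)} = \frac{1}{12}$
$X{\left(P \right)} = 4 + P^{2}$ ($X{\left(P \right)} = 4 + P P = 4 + P^{2}$)
$c{\left(Y \right)} = Y \left(-4 - Y^{2}\right)$ ($c{\left(Y \right)} = \left(4 + Y^{2}\right) \left(-1\right) Y = \left(-4 - Y^{2}\right) Y = Y \left(-4 - Y^{2}\right)$)
$p{\left(V \right)} = 1$
$p{\left(c{\left(2 \right)} \right)} N{\left(-2 \right)} + 54 = 1 \cdot \frac{1}{12} + 54 = \frac{1}{12} + 54 = \frac{649}{12}$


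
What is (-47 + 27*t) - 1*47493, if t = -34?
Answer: -48458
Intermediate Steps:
(-47 + 27*t) - 1*47493 = (-47 + 27*(-34)) - 1*47493 = (-47 - 918) - 47493 = -965 - 47493 = -48458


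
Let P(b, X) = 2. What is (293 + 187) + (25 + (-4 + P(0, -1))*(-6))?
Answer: 517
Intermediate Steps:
(293 + 187) + (25 + (-4 + P(0, -1))*(-6)) = (293 + 187) + (25 + (-4 + 2)*(-6)) = 480 + (25 - 2*(-6)) = 480 + (25 + 12) = 480 + 37 = 517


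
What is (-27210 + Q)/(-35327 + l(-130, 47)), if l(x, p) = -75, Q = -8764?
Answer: 17987/17701 ≈ 1.0162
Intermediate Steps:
(-27210 + Q)/(-35327 + l(-130, 47)) = (-27210 - 8764)/(-35327 - 75) = -35974/(-35402) = -35974*(-1/35402) = 17987/17701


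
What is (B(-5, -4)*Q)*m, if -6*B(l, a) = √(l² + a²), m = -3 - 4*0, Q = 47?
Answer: 47*√41/2 ≈ 150.47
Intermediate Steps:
m = -3 (m = -3 + 0 = -3)
B(l, a) = -√(a² + l²)/6 (B(l, a) = -√(l² + a²)/6 = -√(a² + l²)/6)
(B(-5, -4)*Q)*m = (-√((-4)² + (-5)²)/6*47)*(-3) = (-√(16 + 25)/6*47)*(-3) = (-√41/6*47)*(-3) = -47*√41/6*(-3) = 47*√41/2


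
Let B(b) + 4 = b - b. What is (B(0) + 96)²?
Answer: 8464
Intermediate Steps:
B(b) = -4 (B(b) = -4 + (b - b) = -4 + 0 = -4)
(B(0) + 96)² = (-4 + 96)² = 92² = 8464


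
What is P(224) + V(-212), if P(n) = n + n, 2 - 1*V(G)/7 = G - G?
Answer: 462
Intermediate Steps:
V(G) = 14 (V(G) = 14 - 7*(G - G) = 14 - 7*0 = 14 + 0 = 14)
P(n) = 2*n
P(224) + V(-212) = 2*224 + 14 = 448 + 14 = 462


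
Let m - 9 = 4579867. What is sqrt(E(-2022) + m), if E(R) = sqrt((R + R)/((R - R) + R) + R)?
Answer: sqrt(4579876 + 2*I*sqrt(505)) ≈ 2140.1 + 0.01*I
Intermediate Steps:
m = 4579876 (m = 9 + 4579867 = 4579876)
E(R) = sqrt(2 + R) (E(R) = sqrt((2*R)/(0 + R) + R) = sqrt((2*R)/R + R) = sqrt(2 + R))
sqrt(E(-2022) + m) = sqrt(sqrt(2 - 2022) + 4579876) = sqrt(sqrt(-2020) + 4579876) = sqrt(2*I*sqrt(505) + 4579876) = sqrt(4579876 + 2*I*sqrt(505))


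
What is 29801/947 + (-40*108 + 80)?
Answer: -3985479/947 ≈ -4208.5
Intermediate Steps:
29801/947 + (-40*108 + 80) = 29801*(1/947) + (-4320 + 80) = 29801/947 - 4240 = -3985479/947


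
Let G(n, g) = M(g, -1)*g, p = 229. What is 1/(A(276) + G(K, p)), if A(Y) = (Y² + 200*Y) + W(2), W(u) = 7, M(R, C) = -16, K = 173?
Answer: 1/127719 ≈ 7.8297e-6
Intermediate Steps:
G(n, g) = -16*g
A(Y) = 7 + Y² + 200*Y (A(Y) = (Y² + 200*Y) + 7 = 7 + Y² + 200*Y)
1/(A(276) + G(K, p)) = 1/((7 + 276² + 200*276) - 16*229) = 1/((7 + 76176 + 55200) - 3664) = 1/(131383 - 3664) = 1/127719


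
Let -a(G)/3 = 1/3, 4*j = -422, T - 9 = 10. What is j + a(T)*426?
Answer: -1063/2 ≈ -531.50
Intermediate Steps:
T = 19 (T = 9 + 10 = 19)
j = -211/2 (j = (1/4)*(-422) = -211/2 ≈ -105.50)
a(G) = -1 (a(G) = -3/3 = -3*1/3 = -1)
j + a(T)*426 = -211/2 - 1*426 = -211/2 - 426 = -1063/2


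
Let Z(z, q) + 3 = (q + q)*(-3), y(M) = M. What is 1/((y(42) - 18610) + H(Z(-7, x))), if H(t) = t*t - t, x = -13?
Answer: -1/13018 ≈ -7.6817e-5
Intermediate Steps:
Z(z, q) = -3 - 6*q (Z(z, q) = -3 + (q + q)*(-3) = -3 + (2*q)*(-3) = -3 - 6*q)
H(t) = t² - t
1/((y(42) - 18610) + H(Z(-7, x))) = 1/((42 - 18610) + (-3 - 6*(-13))*(-1 + (-3 - 6*(-13)))) = 1/(-18568 + (-3 + 78)*(-1 + (-3 + 78))) = 1/(-18568 + 75*(-1 + 75)) = 1/(-18568 + 75*74) = 1/(-18568 + 5550) = 1/(-13018) = -1/13018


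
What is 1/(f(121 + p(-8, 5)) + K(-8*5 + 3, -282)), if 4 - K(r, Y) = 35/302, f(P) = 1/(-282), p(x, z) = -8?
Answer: 21291/82621 ≈ 0.25769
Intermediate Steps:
f(P) = -1/282
K(r, Y) = 1173/302 (K(r, Y) = 4 - 35/302 = 1173/302)
1/(f(121 + p(-8, 5)) + K(-8*5 + 3, -282)) = 1/(-1/282 + 1173/302) = 1/(82621/21291) = 21291/82621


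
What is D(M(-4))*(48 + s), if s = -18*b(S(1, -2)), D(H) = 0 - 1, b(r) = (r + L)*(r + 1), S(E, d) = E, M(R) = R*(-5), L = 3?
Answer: 96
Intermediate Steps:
M(R) = -5*R
b(r) = (1 + r)*(3 + r) (b(r) = (r + 3)*(r + 1) = (3 + r)*(1 + r) = (1 + r)*(3 + r))
D(H) = -1
s = -144 (s = -18*(3 + 1² + 4*1) = -18*(3 + 1 + 4) = -18*8 = -144)
D(M(-4))*(48 + s) = -(48 - 144) = -1*(-96) = 96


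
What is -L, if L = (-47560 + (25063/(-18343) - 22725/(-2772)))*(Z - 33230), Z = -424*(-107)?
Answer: 13701582070419/23738 ≈ 5.7720e+8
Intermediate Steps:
Z = 45368
L = -13701582070419/23738 (L = (-47560 + (25063/(-18343) - 22725/(-2772)))*(45368 - 33230) = (-47560 + (25063*(-1/18343) - 22725*(-1/2772)))*12138 = (-47560 + (-25063/18343 + 2525/308))*12138 = (-47560 + 38596671/5649644)*12138 = -268658471969/5649644*12138 = -13701582070419/23738 ≈ -5.7720e+8)
-L = -1*(-13701582070419/23738) = 13701582070419/23738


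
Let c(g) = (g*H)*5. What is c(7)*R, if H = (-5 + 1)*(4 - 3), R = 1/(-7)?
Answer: 20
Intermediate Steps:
R = -1/7 ≈ -0.14286
H = -4 (H = -4*1 = -4)
c(g) = -20*g (c(g) = (g*(-4))*5 = -4*g*5 = -20*g)
c(7)*R = -20*7*(-1/7) = -140*(-1/7) = 20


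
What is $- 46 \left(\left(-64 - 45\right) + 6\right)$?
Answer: $4738$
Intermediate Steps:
$- 46 \left(\left(-64 - 45\right) + 6\right) = - 46 \left(-109 + 6\right) = \left(-46\right) \left(-103\right) = 4738$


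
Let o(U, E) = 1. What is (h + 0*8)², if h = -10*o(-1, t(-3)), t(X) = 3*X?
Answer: 100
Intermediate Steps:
h = -10 (h = -10*1 = -10)
(h + 0*8)² = (-10 + 0*8)² = (-10 + 0)² = (-10)² = 100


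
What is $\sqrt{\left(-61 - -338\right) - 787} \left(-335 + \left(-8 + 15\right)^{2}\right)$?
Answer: $- 286 i \sqrt{510} \approx - 6458.8 i$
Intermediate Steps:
$\sqrt{\left(-61 - -338\right) - 787} \left(-335 + \left(-8 + 15\right)^{2}\right) = \sqrt{\left(-61 + 338\right) - 787} \left(-335 + 7^{2}\right) = \sqrt{277 - 787} \left(-335 + 49\right) = \sqrt{-510} \left(-286\right) = i \sqrt{510} \left(-286\right) = - 286 i \sqrt{510}$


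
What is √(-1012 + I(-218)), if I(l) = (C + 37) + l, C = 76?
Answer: I*√1117 ≈ 33.422*I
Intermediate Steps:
I(l) = 113 + l (I(l) = (76 + 37) + l = 113 + l)
√(-1012 + I(-218)) = √(-1012 + (113 - 218)) = √(-1012 - 105) = √(-1117) = I*√1117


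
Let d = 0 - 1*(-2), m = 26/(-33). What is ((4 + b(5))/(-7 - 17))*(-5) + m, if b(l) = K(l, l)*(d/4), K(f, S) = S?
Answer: 299/528 ≈ 0.56629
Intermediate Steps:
m = -26/33 (m = 26*(-1/33) = -26/33 ≈ -0.78788)
d = 2 (d = 0 + 2 = 2)
b(l) = l/2 (b(l) = l*(2/4) = l*(2*(¼)) = l*(½) = l/2)
((4 + b(5))/(-7 - 17))*(-5) + m = ((4 + (½)*5)/(-7 - 17))*(-5) - 26/33 = ((4 + 5/2)/(-24))*(-5) - 26/33 = ((13/2)*(-1/24))*(-5) - 26/33 = -13/48*(-5) - 26/33 = 65/48 - 26/33 = 299/528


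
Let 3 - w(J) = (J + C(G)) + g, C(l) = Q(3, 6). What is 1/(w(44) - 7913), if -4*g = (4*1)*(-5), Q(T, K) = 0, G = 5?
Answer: -1/7959 ≈ -0.00012564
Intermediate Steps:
C(l) = 0
g = 5 (g = -4*1*(-5)/4 = -(-5) = -¼*(-20) = 5)
w(J) = -2 - J (w(J) = 3 - ((J + 0) + 5) = 3 - (J + 5) = 3 - (5 + J) = 3 + (-5 - J) = -2 - J)
1/(w(44) - 7913) = 1/((-2 - 1*44) - 7913) = 1/((-2 - 44) - 7913) = 1/(-46 - 7913) = 1/(-7959) = -1/7959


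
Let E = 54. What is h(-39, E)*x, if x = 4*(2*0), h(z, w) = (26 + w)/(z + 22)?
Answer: 0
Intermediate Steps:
h(z, w) = (26 + w)/(22 + z)
x = 0 (x = 4*0 = 0)
h(-39, E)*x = ((26 + 54)/(22 - 39))*0 = (80/(-17))*0 = -1/17*80*0 = -80/17*0 = 0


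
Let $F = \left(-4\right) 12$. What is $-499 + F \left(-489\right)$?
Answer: $22973$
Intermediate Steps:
$F = -48$
$-499 + F \left(-489\right) = -499 - -23472 = -499 + 23472 = 22973$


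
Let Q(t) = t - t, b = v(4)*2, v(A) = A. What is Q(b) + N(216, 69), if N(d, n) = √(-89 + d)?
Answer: √127 ≈ 11.269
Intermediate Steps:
b = 8 (b = 4*2 = 8)
Q(t) = 0
Q(b) + N(216, 69) = 0 + √(-89 + 216) = 0 + √127 = √127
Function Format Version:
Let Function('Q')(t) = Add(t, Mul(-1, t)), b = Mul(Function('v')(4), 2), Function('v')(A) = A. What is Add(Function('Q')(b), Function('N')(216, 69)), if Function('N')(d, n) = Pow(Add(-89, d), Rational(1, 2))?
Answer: Pow(127, Rational(1, 2)) ≈ 11.269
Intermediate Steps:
b = 8 (b = Mul(4, 2) = 8)
Function('Q')(t) = 0
Add(Function('Q')(b), Function('N')(216, 69)) = Add(0, Pow(Add(-89, 216), Rational(1, 2))) = Add(0, Pow(127, Rational(1, 2))) = Pow(127, Rational(1, 2))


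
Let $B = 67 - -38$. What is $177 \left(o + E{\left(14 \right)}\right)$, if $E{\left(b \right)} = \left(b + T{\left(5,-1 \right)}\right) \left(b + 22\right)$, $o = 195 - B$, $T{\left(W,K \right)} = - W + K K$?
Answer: $79650$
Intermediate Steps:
$B = 105$ ($B = 67 + 38 = 105$)
$T{\left(W,K \right)} = K^{2} - W$ ($T{\left(W,K \right)} = - W + K^{2} = K^{2} - W$)
$o = 90$ ($o = 195 - 105 = 90$)
$E{\left(b \right)} = \left(-4 + b\right) \left(22 + b\right)$ ($E{\left(b \right)} = \left(b + \left(\left(-1\right)^{2} - 5\right)\right) \left(b + 22\right) = \left(b + \left(1 - 5\right)\right) \left(22 + b\right) = \left(b - 4\right) \left(22 + b\right) = \left(-4 + b\right) \left(22 + b\right)$)
$177 \left(o + E{\left(14 \right)}\right) = 177 \left(90 + \left(-88 + 14^{2} + 18 \cdot 14\right)\right) = 177 \left(90 + \left(-88 + 196 + 252\right)\right) = 177 \left(90 + 360\right) = 177 \cdot 450 = 79650$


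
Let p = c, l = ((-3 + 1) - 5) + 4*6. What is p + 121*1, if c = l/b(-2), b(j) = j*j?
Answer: 501/4 ≈ 125.25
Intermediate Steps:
b(j) = j**2
l = 17 (l = (-2 - 5) + 24 = -7 + 24 = 17)
c = 17/4 (c = 17/((-2)**2) = 17/4 ≈ 4.2500)
p = 17/4 ≈ 4.2500
p + 121*1 = 17/4 + 121*1 = 17/4 + 121 = 501/4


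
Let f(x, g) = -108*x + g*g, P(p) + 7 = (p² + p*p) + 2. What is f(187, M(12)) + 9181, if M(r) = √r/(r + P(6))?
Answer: -68744603/6241 ≈ -11015.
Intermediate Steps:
P(p) = -5 + 2*p² (P(p) = -7 + ((p² + p*p) + 2) = -7 + ((p² + p²) + 2) = -7 + (2*p² + 2) = -7 + (2 + 2*p²) = -5 + 2*p²)
M(r) = √r/(67 + r) (M(r) = √r/(r + (-5 + 2*6²)) = √r/(r + (-5 + 2*36)) = √r/(r + (-5 + 72)) = √r/(r + 67) = √r/(67 + r))
f(x, g) = g² - 108*x (f(x, g) = -108*x + g² = g² - 108*x)
f(187, M(12)) + 9181 = ((√12/(67 + 12))² - 108*187) + 9181 = (((2*√3)/79)² - 20196) + 9181 = (((2*√3)*(1/79))² - 20196) + 9181 = ((2*√3/79)² - 20196) + 9181 = (12/6241 - 20196) + 9181 = -126043224/6241 + 9181 = -68744603/6241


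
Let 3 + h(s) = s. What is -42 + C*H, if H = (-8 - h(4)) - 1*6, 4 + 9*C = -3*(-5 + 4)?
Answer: -121/3 ≈ -40.333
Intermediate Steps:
h(s) = -3 + s
C = -1/9 (C = -4/9 + (-3*(-5 + 4))/9 = -4/9 + (-3*(-1))/9 = -4/9 + (1/9)*3 = -4/9 + 1/3 = -1/9 ≈ -0.11111)
H = -15 (H = (-8 - (-3 + 4)) - 1*6 = (-8 - 1*1) - 6 = (-8 - 1) - 6 = -9 - 6 = -15)
-42 + C*H = -42 - 1/9*(-15) = -42 + 5/3 = -121/3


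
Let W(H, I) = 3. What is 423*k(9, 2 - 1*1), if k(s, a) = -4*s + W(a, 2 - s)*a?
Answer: -13959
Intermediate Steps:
k(s, a) = -4*s + 3*a
423*k(9, 2 - 1*1) = 423*(-4*9 + 3*(2 - 1*1)) = 423*(-36 + 3*(2 - 1)) = 423*(-36 + 3*1) = 423*(-36 + 3) = 423*(-33) = -13959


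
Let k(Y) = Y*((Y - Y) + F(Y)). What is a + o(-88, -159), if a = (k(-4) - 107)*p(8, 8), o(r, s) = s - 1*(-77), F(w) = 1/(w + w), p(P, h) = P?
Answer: -934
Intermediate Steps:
F(w) = 1/(2*w)
o(r, s) = 77 + s (o(r, s) = s + 77 = 77 + s)
k(Y) = ½ (k(Y) = Y*((Y - Y) + 1/(2*Y)) = Y*(0 + 1/(2*Y)) = Y*(1/(2*Y)) = ½)
a = -852 (a = (½ - 107)*8 = -213/2*8 = -852)
a + o(-88, -159) = -852 + (77 - 159) = -852 - 82 = -934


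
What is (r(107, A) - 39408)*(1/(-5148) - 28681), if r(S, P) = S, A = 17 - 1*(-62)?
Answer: 5802784357489/5148 ≈ 1.1272e+9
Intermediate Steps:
A = 79 (A = 17 + 62 = 79)
(r(107, A) - 39408)*(1/(-5148) - 28681) = (107 - 39408)*(1/(-5148) - 28681) = -39301*(-1/5148 - 28681) = -39301*(-147649789/5148) = 5802784357489/5148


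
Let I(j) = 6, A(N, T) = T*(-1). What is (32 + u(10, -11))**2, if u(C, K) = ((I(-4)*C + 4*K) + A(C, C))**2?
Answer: 4624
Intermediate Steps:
A(N, T) = -T
u(C, K) = (4*K + 5*C)**2 (u(C, K) = ((6*C + 4*K) - C)**2 = ((4*K + 6*C) - C)**2 = (4*K + 5*C)**2)
(32 + u(10, -11))**2 = (32 + (4*(-11) + 5*10)**2)**2 = (32 + (-44 + 50)**2)**2 = (32 + 6**2)**2 = (32 + 36)**2 = 68**2 = 4624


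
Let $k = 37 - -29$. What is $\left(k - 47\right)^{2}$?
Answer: $361$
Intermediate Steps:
$k = 66$ ($k = 37 + 29 = 66$)
$\left(k - 47\right)^{2} = \left(66 - 47\right)^{2} = 19^{2} = 361$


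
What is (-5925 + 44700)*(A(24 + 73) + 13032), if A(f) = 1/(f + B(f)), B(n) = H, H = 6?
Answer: 52047566175/103 ≈ 5.0532e+8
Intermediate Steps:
B(n) = 6
A(f) = 1/(6 + f) (A(f) = 1/(f + 6) = 1/(6 + f))
(-5925 + 44700)*(A(24 + 73) + 13032) = (-5925 + 44700)*(1/(6 + (24 + 73)) + 13032) = 38775*(1/(6 + 97) + 13032) = 38775*(1/103 + 13032) = 38775*(1342297/103) = 52047566175/103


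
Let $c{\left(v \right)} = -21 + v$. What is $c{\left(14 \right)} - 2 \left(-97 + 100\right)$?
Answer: $-13$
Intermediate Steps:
$c{\left(14 \right)} - 2 \left(-97 + 100\right) = \left(-21 + 14\right) - 2 \left(-97 + 100\right) = -7 - 6 = -13$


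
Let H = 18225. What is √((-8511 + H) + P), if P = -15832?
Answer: I*√6118 ≈ 78.218*I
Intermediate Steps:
√((-8511 + H) + P) = √((-8511 + 18225) - 15832) = √(9714 - 15832) = √(-6118) = I*√6118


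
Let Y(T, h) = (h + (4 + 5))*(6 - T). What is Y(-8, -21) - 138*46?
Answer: -6516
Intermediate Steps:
Y(T, h) = (6 - T)*(9 + h) (Y(T, h) = (h + 9)*(6 - T) = (9 + h)*(6 - T) = (6 - T)*(9 + h))
Y(-8, -21) - 138*46 = (54 - 9*(-8) + 6*(-21) - 1*(-8)*(-21)) - 138*46 = (54 + 72 - 126 - 168) - 6348 = -168 - 6348 = -6516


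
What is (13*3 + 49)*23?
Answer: 2024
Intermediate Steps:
(13*3 + 49)*23 = (39 + 49)*23 = 88*23 = 2024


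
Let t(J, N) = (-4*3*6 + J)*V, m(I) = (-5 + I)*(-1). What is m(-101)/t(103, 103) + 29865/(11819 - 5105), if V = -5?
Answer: 1305797/346890 ≈ 3.7643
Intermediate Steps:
m(I) = 5 - I
t(J, N) = 360 - 5*J (t(J, N) = (-4*3*6 + J)*(-5) = (-12*6 + J)*(-5) = (-72 + J)*(-5) = 360 - 5*J)
m(-101)/t(103, 103) + 29865/(11819 - 5105) = (5 - 1*(-101))/(360 - 5*103) + 29865/(11819 - 5105) = (5 + 101)/(360 - 515) + 29865/6714 = 106/(-155) + 29865*(1/6714) = 106*(-1/155) + 9955/2238 = -106/155 + 9955/2238 = 1305797/346890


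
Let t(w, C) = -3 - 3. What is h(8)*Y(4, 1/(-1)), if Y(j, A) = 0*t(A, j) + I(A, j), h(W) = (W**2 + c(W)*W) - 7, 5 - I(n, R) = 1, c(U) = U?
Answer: 484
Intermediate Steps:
I(n, R) = 4 (I(n, R) = 5 - 1*1 = 5 - 1 = 4)
t(w, C) = -6
h(W) = -7 + 2*W**2 (h(W) = (W**2 + W*W) - 7 = (W**2 + W**2) - 7 = 2*W**2 - 7 = -7 + 2*W**2)
Y(j, A) = 4 (Y(j, A) = 0*(-6) + 4 = 0 + 4 = 4)
h(8)*Y(4, 1/(-1)) = (-7 + 2*8**2)*4 = (-7 + 2*64)*4 = (-7 + 128)*4 = 121*4 = 484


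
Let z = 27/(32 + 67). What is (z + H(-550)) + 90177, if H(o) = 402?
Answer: 996372/11 ≈ 90579.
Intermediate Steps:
z = 3/11 (z = 27/99 = 27*(1/99) = 3/11 ≈ 0.27273)
(z + H(-550)) + 90177 = (3/11 + 402) + 90177 = 4425/11 + 90177 = 996372/11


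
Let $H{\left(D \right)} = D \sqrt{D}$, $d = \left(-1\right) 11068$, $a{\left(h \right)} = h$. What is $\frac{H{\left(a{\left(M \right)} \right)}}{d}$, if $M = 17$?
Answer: $- \frac{17 \sqrt{17}}{11068} \approx -0.0063329$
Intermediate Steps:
$d = -11068$
$H{\left(D \right)} = D^{\frac{3}{2}}$
$\frac{H{\left(a{\left(M \right)} \right)}}{d} = \frac{17^{\frac{3}{2}}}{-11068} = 17 \sqrt{17} \left(- \frac{1}{11068}\right) = - \frac{17 \sqrt{17}}{11068}$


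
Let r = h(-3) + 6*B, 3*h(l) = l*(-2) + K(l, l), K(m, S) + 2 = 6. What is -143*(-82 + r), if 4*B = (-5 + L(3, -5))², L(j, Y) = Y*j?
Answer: -223652/3 ≈ -74551.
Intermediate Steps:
K(m, S) = 4 (K(m, S) = -2 + 6 = 4)
B = 100 (B = (-5 - 5*3)²/4 = (-5 - 15)²/4 = (¼)*(-20)² = (¼)*400 = 100)
h(l) = 4/3 - 2*l/3 (h(l) = (l*(-2) + 4)/3 = (-2*l + 4)/3 = (4 - 2*l)/3 = 4/3 - 2*l/3)
r = 1810/3 (r = (4/3 - ⅔*(-3)) + 6*100 = (4/3 + 2) + 600 = 10/3 + 600 = 1810/3 ≈ 603.33)
-143*(-82 + r) = -143*(-82 + 1810/3) = -143*1564/3 = -223652/3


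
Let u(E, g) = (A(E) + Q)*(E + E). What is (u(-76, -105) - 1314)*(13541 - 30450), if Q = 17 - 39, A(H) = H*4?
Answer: -815656342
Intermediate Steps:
A(H) = 4*H
Q = -22
u(E, g) = 2*E*(-22 + 4*E) (u(E, g) = (4*E - 22)*(E + E) = (-22 + 4*E)*(2*E) = 2*E*(-22 + 4*E))
(u(-76, -105) - 1314)*(13541 - 30450) = (4*(-76)*(-11 + 2*(-76)) - 1314)*(13541 - 30450) = (4*(-76)*(-11 - 152) - 1314)*(-16909) = (4*(-76)*(-163) - 1314)*(-16909) = (49552 - 1314)*(-16909) = 48238*(-16909) = -815656342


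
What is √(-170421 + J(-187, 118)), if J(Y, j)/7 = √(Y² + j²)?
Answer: √(-170421 + 7*√48893) ≈ 410.94*I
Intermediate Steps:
J(Y, j) = 7*√(Y² + j²)
√(-170421 + J(-187, 118)) = √(-170421 + 7*√((-187)² + 118²)) = √(-170421 + 7*√(34969 + 13924)) = √(-170421 + 7*√48893)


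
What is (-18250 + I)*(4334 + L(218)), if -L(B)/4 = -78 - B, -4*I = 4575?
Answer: -214029425/2 ≈ -1.0701e+8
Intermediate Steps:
I = -4575/4 (I = -¼*4575 = -4575/4 ≈ -1143.8)
L(B) = 312 + 4*B (L(B) = -4*(-78 - B) = 312 + 4*B)
(-18250 + I)*(4334 + L(218)) = (-18250 - 4575/4)*(4334 + (312 + 4*218)) = -77575*(4334 + (312 + 872))/4 = -77575*(4334 + 1184)/4 = -77575/4*5518 = -214029425/2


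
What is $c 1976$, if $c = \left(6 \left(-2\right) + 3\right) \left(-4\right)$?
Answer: $71136$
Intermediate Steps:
$c = 36$ ($c = \left(-12 + 3\right) \left(-4\right) = \left(-9\right) \left(-4\right) = 36$)
$c 1976 = 36 \cdot 1976 = 71136$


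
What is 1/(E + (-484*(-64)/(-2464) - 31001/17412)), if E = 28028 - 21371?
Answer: 121884/809632525 ≈ 0.00015054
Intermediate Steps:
E = 6657
1/(E + (-484*(-64)/(-2464) - 31001/17412)) = 1/(6657 + (-484*(-64)/(-2464) - 31001/17412)) = 1/(6657 + (30976*(-1/2464) - 31001*1/17412)) = 1/(6657 + (-88/7 - 31001/17412)) = 1/(6657 - 1749263/121884) = 1/(809632525/121884) = 121884/809632525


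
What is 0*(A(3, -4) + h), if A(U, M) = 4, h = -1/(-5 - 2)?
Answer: 0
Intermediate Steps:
h = ⅐ (h = -1/(-7) = -⅐*(-1) = ⅐ ≈ 0.14286)
0*(A(3, -4) + h) = 0*(4 + ⅐) = 0*(29/7) = 0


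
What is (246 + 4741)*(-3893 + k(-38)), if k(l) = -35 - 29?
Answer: -19733559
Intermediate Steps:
k(l) = -64
(246 + 4741)*(-3893 + k(-38)) = (246 + 4741)*(-3893 - 64) = 4987*(-3957) = -19733559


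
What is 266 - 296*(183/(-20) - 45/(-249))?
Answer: 1212176/415 ≈ 2920.9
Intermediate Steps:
266 - 296*(183/(-20) - 45/(-249)) = 266 - 296*(183*(-1/20) - 45*(-1/249)) = 266 - 296*(-183/20 + 15/83) = 266 - 296*(-14889/1660) = 266 + 1101786/415 = 1212176/415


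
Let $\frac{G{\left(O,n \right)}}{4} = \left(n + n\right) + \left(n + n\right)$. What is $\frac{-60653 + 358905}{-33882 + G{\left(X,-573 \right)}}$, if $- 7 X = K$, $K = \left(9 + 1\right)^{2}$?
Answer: $- \frac{149126}{21525} \approx -6.928$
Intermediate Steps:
$K = 100$ ($K = 10^{2} = 100$)
$X = - \frac{100}{7}$ ($X = \left(- \frac{1}{7}\right) 100 = - \frac{100}{7} \approx -14.286$)
$G{\left(O,n \right)} = 16 n$ ($G{\left(O,n \right)} = 4 \left(\left(n + n\right) + \left(n + n\right)\right) = 4 \left(2 n + 2 n\right) = 4 \cdot 4 n = 16 n$)
$\frac{-60653 + 358905}{-33882 + G{\left(X,-573 \right)}} = \frac{-60653 + 358905}{-33882 + 16 \left(-573\right)} = \frac{298252}{-33882 - 9168} = \frac{298252}{-43050} = 298252 \left(- \frac{1}{43050}\right) = - \frac{149126}{21525}$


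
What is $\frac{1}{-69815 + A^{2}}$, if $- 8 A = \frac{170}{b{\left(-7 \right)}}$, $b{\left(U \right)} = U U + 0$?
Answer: $- \frac{38416}{2682005815} \approx -1.4324 \cdot 10^{-5}$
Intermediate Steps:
$b{\left(U \right)} = U^{2}$ ($b{\left(U \right)} = U^{2} + 0 = U^{2}$)
$A = - \frac{85}{196}$ ($A = - \frac{170 \frac{1}{\left(-7\right)^{2}}}{8} = - \frac{170 \cdot \frac{1}{49}}{8} = \left(- \frac{1}{8}\right) \frac{170}{49} = - \frac{85}{196} \approx -0.43367$)
$\frac{1}{-69815 + A^{2}} = \frac{1}{-69815 + \left(- \frac{85}{196}\right)^{2}} = \frac{1}{-69815 + \frac{7225}{38416}} = \frac{1}{- \frac{2682005815}{38416}} = - \frac{38416}{2682005815}$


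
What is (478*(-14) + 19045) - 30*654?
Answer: -7267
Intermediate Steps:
(478*(-14) + 19045) - 30*654 = (-6692 + 19045) - 19620 = 12353 - 19620 = -7267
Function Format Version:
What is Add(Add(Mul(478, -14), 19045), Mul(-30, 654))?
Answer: -7267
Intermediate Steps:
Add(Add(Mul(478, -14), 19045), Mul(-30, 654)) = Add(Add(-6692, 19045), -19620) = Add(12353, -19620) = -7267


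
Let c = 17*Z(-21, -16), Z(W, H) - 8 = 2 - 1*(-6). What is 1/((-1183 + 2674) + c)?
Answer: 1/1763 ≈ 0.00056721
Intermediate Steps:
Z(W, H) = 16 (Z(W, H) = 8 + (2 - 1*(-6)) = 8 + (2 + 6) = 8 + 8 = 16)
c = 272 (c = 17*16 = 272)
1/((-1183 + 2674) + c) = 1/((-1183 + 2674) + 272) = 1/(1491 + 272) = 1/1763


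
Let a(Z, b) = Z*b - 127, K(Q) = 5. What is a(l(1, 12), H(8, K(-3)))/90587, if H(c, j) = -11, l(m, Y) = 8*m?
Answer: -215/90587 ≈ -0.0023734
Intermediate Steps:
a(Z, b) = -127 + Z*b
a(l(1, 12), H(8, K(-3)))/90587 = (-127 + (8*1)*(-11))/90587 = (-127 + 8*(-11))*(1/90587) = (-127 - 88)*(1/90587) = -215*1/90587 = -215/90587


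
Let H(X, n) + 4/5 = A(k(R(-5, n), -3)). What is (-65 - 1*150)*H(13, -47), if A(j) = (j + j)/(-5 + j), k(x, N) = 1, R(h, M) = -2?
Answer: 559/2 ≈ 279.50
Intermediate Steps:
A(j) = 2*j/(-5 + j) (A(j) = (2*j)/(-5 + j) = 2*j/(-5 + j))
H(X, n) = -13/10 (H(X, n) = -⅘ + 2*1/(-5 + 1) = -⅘ + 2*1/(-4) = -⅘ + 2*1*(-¼) = -⅘ - ½ = -13/10)
(-65 - 1*150)*H(13, -47) = (-65 - 1*150)*(-13/10) = (-65 - 150)*(-13/10) = -215*(-13/10) = 559/2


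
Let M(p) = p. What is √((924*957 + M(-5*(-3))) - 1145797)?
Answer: I*√261514 ≈ 511.38*I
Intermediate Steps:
√((924*957 + M(-5*(-3))) - 1145797) = √((924*957 - 5*(-3)) - 1145797) = √((884268 + 15) - 1145797) = √(884283 - 1145797) = √(-261514) = I*√261514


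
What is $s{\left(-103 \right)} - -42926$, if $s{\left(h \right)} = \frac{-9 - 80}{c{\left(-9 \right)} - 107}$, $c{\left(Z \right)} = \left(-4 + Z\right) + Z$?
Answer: $\frac{5537543}{129} \approx 42927.0$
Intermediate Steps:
$c{\left(Z \right)} = -4 + 2 Z$
$s{\left(h \right)} = \frac{89}{129}$ ($s{\left(h \right)} = \frac{-9 - 80}{\left(-4 + 2 \left(-9\right)\right) - 107} = - \frac{89}{\left(-4 - 18\right) - 107} = - \frac{89}{-22 - 107} = - \frac{89}{-129} = \left(-89\right) \left(- \frac{1}{129}\right) = \frac{89}{129}$)
$s{\left(-103 \right)} - -42926 = \frac{89}{129} - -42926 = \frac{89}{129} + 42926 = \frac{5537543}{129}$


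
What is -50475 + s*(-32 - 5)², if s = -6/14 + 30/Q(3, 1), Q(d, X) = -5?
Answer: -414930/7 ≈ -59276.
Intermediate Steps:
s = -45/7 (s = -6/14 + 30/(-5) = -6*1/14 + 30*(-⅕) = -3/7 - 6 = -45/7 ≈ -6.4286)
-50475 + s*(-32 - 5)² = -50475 - 45*(-32 - 5)²/7 = -50475 - 45/7*(-37)² = -50475 - 45/7*1369 = -50475 - 61605/7 = -414930/7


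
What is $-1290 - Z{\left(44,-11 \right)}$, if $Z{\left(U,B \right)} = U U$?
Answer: $-3226$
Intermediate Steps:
$Z{\left(U,B \right)} = U^{2}$
$-1290 - Z{\left(44,-11 \right)} = -1290 - 44^{2} = -1290 - 1936 = -3226$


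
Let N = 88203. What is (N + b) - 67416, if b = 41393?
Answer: 62180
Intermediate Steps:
(N + b) - 67416 = (88203 + 41393) - 67416 = 129596 - 67416 = 62180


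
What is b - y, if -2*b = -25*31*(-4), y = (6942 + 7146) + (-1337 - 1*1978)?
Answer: -12323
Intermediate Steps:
y = 10773 (y = 14088 + (-1337 - 1978) = 14088 - 3315 = 10773)
b = -1550 (b = -(-25*31)*(-4)/2 = -(-775)*(-4)/2 = -1/2*3100 = -1550)
b - y = -1550 - 1*10773 = -1550 - 10773 = -12323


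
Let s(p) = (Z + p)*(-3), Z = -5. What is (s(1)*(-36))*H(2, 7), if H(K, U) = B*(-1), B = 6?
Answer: 2592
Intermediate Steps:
H(K, U) = -6 (H(K, U) = 6*(-1) = -6)
s(p) = 15 - 3*p (s(p) = (-5 + p)*(-3) = 15 - 3*p)
(s(1)*(-36))*H(2, 7) = ((15 - 3*1)*(-36))*(-6) = ((15 - 3)*(-36))*(-6) = (12*(-36))*(-6) = -432*(-6) = 2592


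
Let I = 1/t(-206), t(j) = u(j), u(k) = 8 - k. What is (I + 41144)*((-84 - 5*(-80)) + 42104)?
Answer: 186750168570/107 ≈ 1.7453e+9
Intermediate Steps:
t(j) = 8 - j
I = 1/214 (I = 1/(8 - 1*(-206)) = 1/(8 + 206) = 1/214 ≈ 0.0046729)
(I + 41144)*((-84 - 5*(-80)) + 42104) = (1/214 + 41144)*((-84 - 5*(-80)) + 42104) = 8804817*((-84 + 400) + 42104)/214 = 8804817*(316 + 42104)/214 = (8804817/214)*42420 = 186750168570/107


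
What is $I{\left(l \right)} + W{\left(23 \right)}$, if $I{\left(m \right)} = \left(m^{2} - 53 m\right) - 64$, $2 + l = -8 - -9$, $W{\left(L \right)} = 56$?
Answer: $46$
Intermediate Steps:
$l = -1$ ($l = -2 - -1 = -2 + \left(-8 + 9\right) = -2 + 1 = -1$)
$I{\left(m \right)} = -64 + m^{2} - 53 m$
$I{\left(l \right)} + W{\left(23 \right)} = \left(-64 + \left(-1\right)^{2} - -53\right) + 56 = \left(-64 + 1 + 53\right) + 56 = -10 + 56 = 46$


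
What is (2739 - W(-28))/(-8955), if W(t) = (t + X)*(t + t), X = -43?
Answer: 1237/8955 ≈ 0.13814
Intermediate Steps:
W(t) = 2*t*(-43 + t) (W(t) = (t - 43)*(t + t) = (-43 + t)*(2*t) = 2*t*(-43 + t))
(2739 - W(-28))/(-8955) = (2739 - 2*(-28)*(-43 - 28))/(-8955) = (2739 - 2*(-28)*(-71))*(-1/8955) = (2739 - 1*3976)*(-1/8955) = (2739 - 3976)*(-1/8955) = -1237*(-1/8955) = 1237/8955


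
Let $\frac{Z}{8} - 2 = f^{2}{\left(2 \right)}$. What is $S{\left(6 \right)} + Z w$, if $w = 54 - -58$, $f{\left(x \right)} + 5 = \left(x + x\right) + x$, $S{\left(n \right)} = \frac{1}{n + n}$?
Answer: $\frac{32257}{12} \approx 2688.1$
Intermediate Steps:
$S{\left(n \right)} = \frac{1}{2 n}$
$f{\left(x \right)} = -5 + 3 x$ ($f{\left(x \right)} = -5 + \left(\left(x + x\right) + x\right) = -5 + \left(2 x + x\right) = -5 + 3 x$)
$w = 112$ ($w = 54 + 58 = 112$)
$Z = 24$ ($Z = 16 + 8 \left(-5 + 3 \cdot 2\right)^{2} = 16 + 8 \left(-5 + 6\right)^{2} = 16 + 8 \cdot 1^{2} = 16 + 8 \cdot 1 = 16 + 8 = 24$)
$S{\left(6 \right)} + Z w = \frac{1}{2 \cdot 6} + 24 \cdot 112 = \frac{1}{2} \cdot \frac{1}{6} + 2688 = \frac{1}{12} + 2688 = \frac{32257}{12}$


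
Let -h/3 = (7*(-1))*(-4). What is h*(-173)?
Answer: 14532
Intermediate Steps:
h = -84 (h = -3*7*(-1)*(-4) = -(-21)*(-4) = -3*28 = -84)
h*(-173) = -84*(-173) = 14532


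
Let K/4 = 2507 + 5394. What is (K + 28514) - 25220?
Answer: 34898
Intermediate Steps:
K = 31604 (K = 4*(2507 + 5394) = 4*7901 = 31604)
(K + 28514) - 25220 = (31604 + 28514) - 25220 = 60118 - 25220 = 34898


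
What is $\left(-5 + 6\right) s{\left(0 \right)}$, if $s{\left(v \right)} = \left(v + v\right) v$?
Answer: $0$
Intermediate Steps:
$s{\left(v \right)} = 2 v^{2}$ ($s{\left(v \right)} = 2 v v = 2 v^{2}$)
$\left(-5 + 6\right) s{\left(0 \right)} = \left(-5 + 6\right) 2 \cdot 0^{2} = 1 \cdot 2 \cdot 0 = 1 \cdot 0 = 0$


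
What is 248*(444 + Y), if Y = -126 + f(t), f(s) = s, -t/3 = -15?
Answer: 90024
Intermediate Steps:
t = 45 (t = -3*(-15) = 45)
Y = -81 (Y = -126 + 45 = -81)
248*(444 + Y) = 248*(444 - 81) = 248*363 = 90024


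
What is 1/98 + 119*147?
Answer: 1714315/98 ≈ 17493.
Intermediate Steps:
1/98 + 119*147 = 1/98 + 17493 = 1714315/98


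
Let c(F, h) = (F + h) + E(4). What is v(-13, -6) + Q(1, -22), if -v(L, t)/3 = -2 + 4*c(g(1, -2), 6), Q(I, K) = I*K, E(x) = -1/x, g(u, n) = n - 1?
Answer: -49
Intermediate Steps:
g(u, n) = -1 + n
c(F, h) = -1/4 + F + h (c(F, h) = (F + h) - 1/4 = -1/4 + F + h)
v(L, t) = -27 (v(L, t) = -3*(-2 + 4*(-1/4 + (-1 - 2) + 6)) = -3*(-2 + 4*(-1/4 - 3 + 6)) = -3*(-2 + 4*(11/4)) = -3*(-2 + 11) = -3*9 = -27)
v(-13, -6) + Q(1, -22) = -27 + 1*(-22) = -27 - 22 = -49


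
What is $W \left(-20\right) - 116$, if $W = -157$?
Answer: $3024$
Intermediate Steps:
$W \left(-20\right) - 116 = \left(-157\right) \left(-20\right) - 116 = 3140 - 116 = 3024$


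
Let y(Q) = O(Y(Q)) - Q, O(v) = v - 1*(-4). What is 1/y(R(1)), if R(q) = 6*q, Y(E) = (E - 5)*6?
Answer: ¼ ≈ 0.25000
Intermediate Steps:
Y(E) = -30 + 6*E (Y(E) = (-5 + E)*6 = -30 + 6*E)
O(v) = 4 + v (O(v) = v + 4 = 4 + v)
y(Q) = -26 + 5*Q (y(Q) = (4 + (-30 + 6*Q)) - Q = (-26 + 6*Q) - Q = -26 + 5*Q)
1/y(R(1)) = 1/(-26 + 5*(6*1)) = 1/(-26 + 5*6) = 1/(-26 + 30) = 1/4 = ¼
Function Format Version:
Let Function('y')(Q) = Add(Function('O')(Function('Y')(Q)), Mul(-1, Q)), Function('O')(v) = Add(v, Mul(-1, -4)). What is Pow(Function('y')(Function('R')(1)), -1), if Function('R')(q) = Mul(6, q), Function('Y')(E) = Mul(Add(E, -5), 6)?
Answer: Rational(1, 4) ≈ 0.25000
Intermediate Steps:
Function('Y')(E) = Add(-30, Mul(6, E)) (Function('Y')(E) = Mul(Add(-5, E), 6) = Add(-30, Mul(6, E)))
Function('O')(v) = Add(4, v) (Function('O')(v) = Add(v, 4) = Add(4, v))
Function('y')(Q) = Add(-26, Mul(5, Q)) (Function('y')(Q) = Add(Add(4, Add(-30, Mul(6, Q))), Mul(-1, Q)) = Add(Add(-26, Mul(6, Q)), Mul(-1, Q)) = Add(-26, Mul(5, Q)))
Pow(Function('y')(Function('R')(1)), -1) = Pow(Add(-26, Mul(5, Mul(6, 1))), -1) = Pow(Add(-26, Mul(5, 6)), -1) = Pow(Add(-26, 30), -1) = Pow(4, -1) = Rational(1, 4)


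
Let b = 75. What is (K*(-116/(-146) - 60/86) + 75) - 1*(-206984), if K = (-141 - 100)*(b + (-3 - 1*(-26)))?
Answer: 642778329/3139 ≈ 2.0477e+5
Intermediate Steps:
K = -23618 (K = (-141 - 100)*(75 + (-3 - 1*(-26))) = -241*(75 + (-3 + 26)) = -241*(75 + 23) = -241*98 = -23618)
(K*(-116/(-146) - 60/86) + 75) - 1*(-206984) = (-23618*(-116/(-146) - 60/86) + 75) - 1*(-206984) = (-23618*(-116*(-1/146) - 60*1/86) + 75) + 206984 = (-23618*(58/73 - 30/43) + 75) + 206984 = (-23618*304/3139 + 75) + 206984 = (-7179872/3139 + 75) + 206984 = -6944447/3139 + 206984 = 642778329/3139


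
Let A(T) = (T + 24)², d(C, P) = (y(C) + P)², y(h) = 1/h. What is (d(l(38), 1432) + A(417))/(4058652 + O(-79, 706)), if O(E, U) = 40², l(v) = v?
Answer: 3242040453/5863003888 ≈ 0.55297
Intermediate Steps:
d(C, P) = (P + 1/C)² (d(C, P) = (1/C + P)² = (P + 1/C)²)
A(T) = (24 + T)²
O(E, U) = 1600
(d(l(38), 1432) + A(417))/(4058652 + O(-79, 706)) = ((1 + 38*1432)²/38² + (24 + 417)²)/(4058652 + 1600) = ((1 + 54416)²/1444 + 441²)/4060252 = ((1/1444)*54417² + 194481)*(1/4060252) = ((1/1444)*2961209889 + 194481)*(1/4060252) = (2961209889/1444 + 194481)*(1/4060252) = (3242040453/1444)*(1/4060252) = 3242040453/5863003888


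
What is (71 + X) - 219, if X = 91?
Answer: -57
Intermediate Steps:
(71 + X) - 219 = (71 + 91) - 219 = 162 - 219 = -57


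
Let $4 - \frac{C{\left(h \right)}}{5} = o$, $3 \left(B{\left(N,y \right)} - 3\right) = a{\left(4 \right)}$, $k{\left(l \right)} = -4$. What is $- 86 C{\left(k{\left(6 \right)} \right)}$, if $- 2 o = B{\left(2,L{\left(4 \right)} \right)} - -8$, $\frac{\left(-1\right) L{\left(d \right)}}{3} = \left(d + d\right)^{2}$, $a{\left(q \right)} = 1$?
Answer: $- \frac{12470}{3} \approx -4156.7$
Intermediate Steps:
$L{\left(d \right)} = - 12 d^{2}$ ($L{\left(d \right)} = - 3 \left(d + d\right)^{2} = - 3 \left(2 d\right)^{2} = - 3 \cdot 4 d^{2} = - 12 d^{2}$)
$B{\left(N,y \right)} = \frac{10}{3}$ ($B{\left(N,y \right)} = 3 + \frac{1}{3} \cdot 1 = 3 + \frac{1}{3} = \frac{10}{3}$)
$o = - \frac{17}{3}$ ($o = - \frac{\frac{10}{3} - -8}{2} = - \frac{\frac{10}{3} + 8}{2} = \left(- \frac{1}{2}\right) \frac{34}{3} = - \frac{17}{3} \approx -5.6667$)
$C{\left(h \right)} = \frac{145}{3}$ ($C{\left(h \right)} = 20 - - \frac{85}{3} = 20 + \frac{85}{3} = \frac{145}{3}$)
$- 86 C{\left(k{\left(6 \right)} \right)} = \left(-86\right) \frac{145}{3} = - \frac{12470}{3}$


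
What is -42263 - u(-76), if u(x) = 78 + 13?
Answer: -42354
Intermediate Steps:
u(x) = 91
-42263 - u(-76) = -42263 - 1*91 = -42263 - 91 = -42354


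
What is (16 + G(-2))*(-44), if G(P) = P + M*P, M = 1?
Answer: -528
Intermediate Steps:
G(P) = 2*P (G(P) = P + 1*P = P + P = 2*P)
(16 + G(-2))*(-44) = (16 + 2*(-2))*(-44) = (16 - 4)*(-44) = 12*(-44) = -528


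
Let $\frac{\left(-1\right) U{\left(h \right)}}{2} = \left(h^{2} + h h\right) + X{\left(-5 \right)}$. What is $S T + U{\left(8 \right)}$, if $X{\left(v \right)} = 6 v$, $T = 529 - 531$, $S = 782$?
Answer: $-1760$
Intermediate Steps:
$T = -2$ ($T = 529 - 531 = -2$)
$U{\left(h \right)} = 60 - 4 h^{2}$ ($U{\left(h \right)} = - 2 \left(\left(h^{2} + h h\right) + 6 \left(-5\right)\right) = - 2 \left(\left(h^{2} + h^{2}\right) - 30\right) = - 2 \left(2 h^{2} - 30\right) = - 2 \left(-30 + 2 h^{2}\right) = 60 - 4 h^{2}$)
$S T + U{\left(8 \right)} = 782 \left(-2\right) + \left(60 - 4 \cdot 8^{2}\right) = -1564 + \left(60 - 256\right) = -1564 - 196 = -1760$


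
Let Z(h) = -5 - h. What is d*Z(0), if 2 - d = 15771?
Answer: 78845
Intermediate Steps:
d = -15769 (d = 2 - 1*15771 = 2 - 15771 = -15769)
d*Z(0) = -15769*(-5 - 1*0) = -15769*(-5 + 0) = -15769*(-5) = 78845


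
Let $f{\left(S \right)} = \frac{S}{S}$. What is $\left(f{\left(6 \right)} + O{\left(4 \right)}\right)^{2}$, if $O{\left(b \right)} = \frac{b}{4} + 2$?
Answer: $16$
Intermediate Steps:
$O{\left(b \right)} = 2 + \frac{b}{4}$ ($O{\left(b \right)} = b \frac{1}{4} + 2 = \frac{b}{4} + 2 = 2 + \frac{b}{4}$)
$f{\left(S \right)} = 1$
$\left(f{\left(6 \right)} + O{\left(4 \right)}\right)^{2} = \left(1 + \left(2 + \frac{1}{4} \cdot 4\right)\right)^{2} = \left(1 + \left(2 + 1\right)\right)^{2} = \left(1 + 3\right)^{2} = 4^{2} = 16$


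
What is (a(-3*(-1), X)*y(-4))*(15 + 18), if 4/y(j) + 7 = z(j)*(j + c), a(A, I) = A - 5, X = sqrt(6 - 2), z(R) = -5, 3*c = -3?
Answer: -44/3 ≈ -14.667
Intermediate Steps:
c = -1 (c = (1/3)*(-3) = -1)
X = 2 (X = sqrt(4) = 2)
a(A, I) = -5 + A
y(j) = 4/(-2 - 5*j) (y(j) = 4/(-7 - 5*(j - 1)) = 4/(-7 - 5*(-1 + j)) = 4/(-7 + (5 - 5*j)) = 4/(-2 - 5*j))
(a(-3*(-1), X)*y(-4))*(15 + 18) = ((-5 - 3*(-1))*(4/(-2 - 5*(-4))))*(15 + 18) = ((-5 + 3)*(4/(-2 + 20)))*33 = -8/18*33 = -2*2/9*33 = -4/9*33 = -44/3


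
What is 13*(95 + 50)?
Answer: 1885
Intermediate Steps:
13*(95 + 50) = 13*145 = 1885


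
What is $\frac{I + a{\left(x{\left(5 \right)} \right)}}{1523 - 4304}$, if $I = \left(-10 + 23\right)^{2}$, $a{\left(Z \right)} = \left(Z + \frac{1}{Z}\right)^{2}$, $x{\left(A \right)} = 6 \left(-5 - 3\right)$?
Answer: $- \frac{5702401}{6407424} \approx -0.88997$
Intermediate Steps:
$x{\left(A \right)} = -48$ ($x{\left(A \right)} = 6 \left(-8\right) = -48$)
$I = 169$ ($I = 13^{2} = 169$)
$\frac{I + a{\left(x{\left(5 \right)} \right)}}{1523 - 4304} = \frac{169 + \frac{\left(1 + \left(-48\right)^{2}\right)^{2}}{2304}}{1523 - 4304} = \frac{169 + \frac{\left(1 + 2304\right)^{2}}{2304}}{-2781} = \left(169 + \frac{2305^{2}}{2304}\right) \left(- \frac{1}{2781}\right) = \left(169 + \frac{1}{2304} \cdot 5313025\right) \left(- \frac{1}{2781}\right) = \left(169 + \frac{5313025}{2304}\right) \left(- \frac{1}{2781}\right) = \frac{5702401}{2304} \left(- \frac{1}{2781}\right) = - \frac{5702401}{6407424}$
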